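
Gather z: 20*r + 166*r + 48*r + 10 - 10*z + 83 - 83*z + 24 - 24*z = 234*r - 117*z + 117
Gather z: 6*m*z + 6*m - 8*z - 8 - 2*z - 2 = 6*m + z*(6*m - 10) - 10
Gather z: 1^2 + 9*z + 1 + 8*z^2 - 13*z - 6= 8*z^2 - 4*z - 4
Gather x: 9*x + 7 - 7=9*x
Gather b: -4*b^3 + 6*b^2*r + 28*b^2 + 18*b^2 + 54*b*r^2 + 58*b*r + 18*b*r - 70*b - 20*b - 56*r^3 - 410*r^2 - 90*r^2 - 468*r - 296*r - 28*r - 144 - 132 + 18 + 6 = -4*b^3 + b^2*(6*r + 46) + b*(54*r^2 + 76*r - 90) - 56*r^3 - 500*r^2 - 792*r - 252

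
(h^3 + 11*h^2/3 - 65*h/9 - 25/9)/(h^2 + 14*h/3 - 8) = (9*h^3 + 33*h^2 - 65*h - 25)/(3*(3*h^2 + 14*h - 24))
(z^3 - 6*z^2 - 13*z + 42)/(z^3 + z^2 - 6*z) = (z - 7)/z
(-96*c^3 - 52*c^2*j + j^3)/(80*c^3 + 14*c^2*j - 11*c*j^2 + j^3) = (-6*c - j)/(5*c - j)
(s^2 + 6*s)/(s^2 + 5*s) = (s + 6)/(s + 5)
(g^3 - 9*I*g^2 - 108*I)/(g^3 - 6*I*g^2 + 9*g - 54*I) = (g - 6*I)/(g - 3*I)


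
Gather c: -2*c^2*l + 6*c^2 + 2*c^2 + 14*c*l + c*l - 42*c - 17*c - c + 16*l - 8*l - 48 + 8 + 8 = c^2*(8 - 2*l) + c*(15*l - 60) + 8*l - 32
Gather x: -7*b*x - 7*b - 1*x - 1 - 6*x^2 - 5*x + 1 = -7*b - 6*x^2 + x*(-7*b - 6)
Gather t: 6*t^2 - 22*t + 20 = 6*t^2 - 22*t + 20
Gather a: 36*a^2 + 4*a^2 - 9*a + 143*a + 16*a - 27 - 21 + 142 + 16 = 40*a^2 + 150*a + 110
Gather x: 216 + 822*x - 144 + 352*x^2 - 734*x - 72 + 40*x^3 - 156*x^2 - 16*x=40*x^3 + 196*x^2 + 72*x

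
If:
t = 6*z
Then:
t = 6*z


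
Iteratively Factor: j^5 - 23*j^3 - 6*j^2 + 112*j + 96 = (j + 2)*(j^4 - 2*j^3 - 19*j^2 + 32*j + 48) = (j - 4)*(j + 2)*(j^3 + 2*j^2 - 11*j - 12) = (j - 4)*(j - 3)*(j + 2)*(j^2 + 5*j + 4) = (j - 4)*(j - 3)*(j + 1)*(j + 2)*(j + 4)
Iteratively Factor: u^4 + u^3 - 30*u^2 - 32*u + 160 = (u + 4)*(u^3 - 3*u^2 - 18*u + 40) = (u + 4)^2*(u^2 - 7*u + 10) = (u - 2)*(u + 4)^2*(u - 5)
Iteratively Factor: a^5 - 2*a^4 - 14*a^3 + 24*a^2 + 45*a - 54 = (a - 3)*(a^4 + a^3 - 11*a^2 - 9*a + 18) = (a - 3)*(a - 1)*(a^3 + 2*a^2 - 9*a - 18) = (a - 3)*(a - 1)*(a + 3)*(a^2 - a - 6) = (a - 3)*(a - 1)*(a + 2)*(a + 3)*(a - 3)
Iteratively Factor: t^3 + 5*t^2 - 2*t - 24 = (t - 2)*(t^2 + 7*t + 12) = (t - 2)*(t + 4)*(t + 3)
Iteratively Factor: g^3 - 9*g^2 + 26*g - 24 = (g - 4)*(g^2 - 5*g + 6) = (g - 4)*(g - 2)*(g - 3)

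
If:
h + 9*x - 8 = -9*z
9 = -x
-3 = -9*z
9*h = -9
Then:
No Solution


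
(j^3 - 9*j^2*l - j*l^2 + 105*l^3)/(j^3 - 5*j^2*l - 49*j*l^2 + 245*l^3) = (j + 3*l)/(j + 7*l)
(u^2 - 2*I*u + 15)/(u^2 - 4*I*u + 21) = (u - 5*I)/(u - 7*I)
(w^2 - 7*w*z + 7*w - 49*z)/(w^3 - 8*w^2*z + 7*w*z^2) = (-w - 7)/(w*(-w + z))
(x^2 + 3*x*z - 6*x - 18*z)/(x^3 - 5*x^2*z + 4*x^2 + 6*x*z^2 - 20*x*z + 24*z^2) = (x^2 + 3*x*z - 6*x - 18*z)/(x^3 - 5*x^2*z + 4*x^2 + 6*x*z^2 - 20*x*z + 24*z^2)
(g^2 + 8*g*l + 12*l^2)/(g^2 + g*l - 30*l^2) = (g + 2*l)/(g - 5*l)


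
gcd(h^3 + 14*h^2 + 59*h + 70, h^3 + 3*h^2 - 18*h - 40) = h^2 + 7*h + 10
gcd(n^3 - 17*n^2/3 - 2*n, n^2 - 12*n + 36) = n - 6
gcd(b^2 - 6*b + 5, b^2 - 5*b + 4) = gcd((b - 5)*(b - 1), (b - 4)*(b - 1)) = b - 1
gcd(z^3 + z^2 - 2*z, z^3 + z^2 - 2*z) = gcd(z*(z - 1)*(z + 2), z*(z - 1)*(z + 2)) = z^3 + z^2 - 2*z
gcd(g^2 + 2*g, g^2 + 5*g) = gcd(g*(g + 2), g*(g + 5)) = g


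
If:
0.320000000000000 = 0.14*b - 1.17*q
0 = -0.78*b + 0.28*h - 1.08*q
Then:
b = 8.35714285714286*q + 2.28571428571429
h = 27.1377551020408*q + 6.36734693877551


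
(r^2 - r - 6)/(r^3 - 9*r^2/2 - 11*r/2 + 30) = 2*(r + 2)/(2*r^2 - 3*r - 20)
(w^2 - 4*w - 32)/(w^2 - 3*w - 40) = (w + 4)/(w + 5)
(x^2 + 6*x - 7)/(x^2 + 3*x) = (x^2 + 6*x - 7)/(x*(x + 3))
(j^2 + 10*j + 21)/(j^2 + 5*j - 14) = (j + 3)/(j - 2)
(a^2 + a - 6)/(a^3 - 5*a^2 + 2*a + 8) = (a + 3)/(a^2 - 3*a - 4)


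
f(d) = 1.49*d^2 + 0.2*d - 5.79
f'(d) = 2.98*d + 0.2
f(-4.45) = 22.83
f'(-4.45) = -13.06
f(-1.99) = -0.29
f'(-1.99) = -5.73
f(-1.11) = -4.18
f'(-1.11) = -3.11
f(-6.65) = 58.77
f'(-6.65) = -19.62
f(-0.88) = -4.81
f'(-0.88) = -2.42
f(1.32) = -2.93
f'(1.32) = 4.13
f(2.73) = 5.86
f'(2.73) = 8.34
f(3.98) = 18.61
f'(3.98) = 12.06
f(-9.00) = 113.10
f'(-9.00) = -26.62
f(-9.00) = 113.10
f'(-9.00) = -26.62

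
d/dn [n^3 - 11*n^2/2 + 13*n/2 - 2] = 3*n^2 - 11*n + 13/2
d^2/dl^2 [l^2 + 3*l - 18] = 2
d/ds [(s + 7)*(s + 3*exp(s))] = s + (s + 7)*(3*exp(s) + 1) + 3*exp(s)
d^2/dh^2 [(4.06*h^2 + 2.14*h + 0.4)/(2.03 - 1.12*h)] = -44.196236/(1.404928*h^3 - 7.639296*h^2 + 13.846224*h - 8.365427)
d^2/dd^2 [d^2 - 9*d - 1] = 2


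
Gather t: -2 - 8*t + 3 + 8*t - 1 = 0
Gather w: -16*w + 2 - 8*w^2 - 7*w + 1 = -8*w^2 - 23*w + 3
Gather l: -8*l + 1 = 1 - 8*l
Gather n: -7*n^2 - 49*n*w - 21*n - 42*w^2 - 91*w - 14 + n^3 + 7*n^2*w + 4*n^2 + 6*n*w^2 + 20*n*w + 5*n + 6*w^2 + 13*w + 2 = n^3 + n^2*(7*w - 3) + n*(6*w^2 - 29*w - 16) - 36*w^2 - 78*w - 12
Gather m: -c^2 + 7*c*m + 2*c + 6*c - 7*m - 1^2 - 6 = -c^2 + 8*c + m*(7*c - 7) - 7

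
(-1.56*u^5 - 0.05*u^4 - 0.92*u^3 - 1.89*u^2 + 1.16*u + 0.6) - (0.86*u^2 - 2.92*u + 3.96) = -1.56*u^5 - 0.05*u^4 - 0.92*u^3 - 2.75*u^2 + 4.08*u - 3.36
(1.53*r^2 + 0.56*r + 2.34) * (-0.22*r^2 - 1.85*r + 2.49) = -0.3366*r^4 - 2.9537*r^3 + 2.2589*r^2 - 2.9346*r + 5.8266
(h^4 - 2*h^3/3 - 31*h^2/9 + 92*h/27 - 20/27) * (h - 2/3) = h^5 - 4*h^4/3 - 3*h^3 + 154*h^2/27 - 244*h/81 + 40/81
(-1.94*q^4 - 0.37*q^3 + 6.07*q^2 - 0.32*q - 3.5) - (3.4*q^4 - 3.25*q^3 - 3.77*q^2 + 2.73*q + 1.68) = -5.34*q^4 + 2.88*q^3 + 9.84*q^2 - 3.05*q - 5.18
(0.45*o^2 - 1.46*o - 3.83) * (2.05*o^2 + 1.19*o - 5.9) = 0.9225*o^4 - 2.4575*o^3 - 12.2439*o^2 + 4.0563*o + 22.597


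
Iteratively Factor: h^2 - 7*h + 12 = (h - 3)*(h - 4)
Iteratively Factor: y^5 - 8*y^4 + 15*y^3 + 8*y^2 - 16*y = (y - 1)*(y^4 - 7*y^3 + 8*y^2 + 16*y) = (y - 4)*(y - 1)*(y^3 - 3*y^2 - 4*y) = y*(y - 4)*(y - 1)*(y^2 - 3*y - 4) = y*(y - 4)^2*(y - 1)*(y + 1)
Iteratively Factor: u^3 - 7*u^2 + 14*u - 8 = (u - 1)*(u^2 - 6*u + 8) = (u - 4)*(u - 1)*(u - 2)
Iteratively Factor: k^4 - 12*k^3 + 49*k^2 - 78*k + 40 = (k - 1)*(k^3 - 11*k^2 + 38*k - 40) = (k - 4)*(k - 1)*(k^2 - 7*k + 10) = (k - 5)*(k - 4)*(k - 1)*(k - 2)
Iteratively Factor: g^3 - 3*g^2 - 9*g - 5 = (g + 1)*(g^2 - 4*g - 5) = (g + 1)^2*(g - 5)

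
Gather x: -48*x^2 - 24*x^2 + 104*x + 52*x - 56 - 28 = -72*x^2 + 156*x - 84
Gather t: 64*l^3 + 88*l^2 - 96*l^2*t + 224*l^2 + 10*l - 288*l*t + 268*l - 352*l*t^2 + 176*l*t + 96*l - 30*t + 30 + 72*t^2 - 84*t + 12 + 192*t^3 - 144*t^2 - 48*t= 64*l^3 + 312*l^2 + 374*l + 192*t^3 + t^2*(-352*l - 72) + t*(-96*l^2 - 112*l - 162) + 42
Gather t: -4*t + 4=4 - 4*t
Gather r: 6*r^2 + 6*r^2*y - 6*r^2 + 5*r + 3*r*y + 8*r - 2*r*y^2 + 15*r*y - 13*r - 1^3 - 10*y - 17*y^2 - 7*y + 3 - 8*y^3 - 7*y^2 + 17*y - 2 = 6*r^2*y + r*(-2*y^2 + 18*y) - 8*y^3 - 24*y^2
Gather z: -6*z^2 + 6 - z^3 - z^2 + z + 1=-z^3 - 7*z^2 + z + 7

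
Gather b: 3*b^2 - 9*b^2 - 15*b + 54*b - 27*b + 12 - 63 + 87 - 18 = -6*b^2 + 12*b + 18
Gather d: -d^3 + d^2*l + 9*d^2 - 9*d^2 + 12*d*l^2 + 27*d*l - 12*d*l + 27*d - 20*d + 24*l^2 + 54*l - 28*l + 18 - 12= -d^3 + d^2*l + d*(12*l^2 + 15*l + 7) + 24*l^2 + 26*l + 6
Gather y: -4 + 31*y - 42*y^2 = -42*y^2 + 31*y - 4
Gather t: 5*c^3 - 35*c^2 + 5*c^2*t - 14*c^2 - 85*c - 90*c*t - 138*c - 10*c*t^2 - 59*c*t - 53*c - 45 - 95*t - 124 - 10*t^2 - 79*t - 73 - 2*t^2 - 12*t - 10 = 5*c^3 - 49*c^2 - 276*c + t^2*(-10*c - 12) + t*(5*c^2 - 149*c - 186) - 252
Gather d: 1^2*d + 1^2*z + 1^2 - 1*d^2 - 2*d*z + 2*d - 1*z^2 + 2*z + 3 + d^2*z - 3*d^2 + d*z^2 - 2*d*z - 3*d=d^2*(z - 4) + d*(z^2 - 4*z) - z^2 + 3*z + 4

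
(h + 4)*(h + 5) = h^2 + 9*h + 20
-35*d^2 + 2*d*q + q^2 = (-5*d + q)*(7*d + q)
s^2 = s^2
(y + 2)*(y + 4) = y^2 + 6*y + 8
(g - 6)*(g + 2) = g^2 - 4*g - 12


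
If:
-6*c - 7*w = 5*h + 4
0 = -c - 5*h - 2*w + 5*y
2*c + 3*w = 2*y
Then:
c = -5*y - 12/5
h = 2*y/5 - 4/25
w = 4*y + 8/5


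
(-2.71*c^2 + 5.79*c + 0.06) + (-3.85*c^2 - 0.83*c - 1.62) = -6.56*c^2 + 4.96*c - 1.56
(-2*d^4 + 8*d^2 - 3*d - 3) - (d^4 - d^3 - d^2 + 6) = -3*d^4 + d^3 + 9*d^2 - 3*d - 9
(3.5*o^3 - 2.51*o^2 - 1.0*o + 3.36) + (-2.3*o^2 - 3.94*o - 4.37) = 3.5*o^3 - 4.81*o^2 - 4.94*o - 1.01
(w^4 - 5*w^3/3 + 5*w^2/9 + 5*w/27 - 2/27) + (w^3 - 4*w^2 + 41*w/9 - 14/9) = w^4 - 2*w^3/3 - 31*w^2/9 + 128*w/27 - 44/27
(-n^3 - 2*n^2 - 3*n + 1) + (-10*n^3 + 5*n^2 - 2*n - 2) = -11*n^3 + 3*n^2 - 5*n - 1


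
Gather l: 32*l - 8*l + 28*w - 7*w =24*l + 21*w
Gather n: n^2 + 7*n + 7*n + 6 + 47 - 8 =n^2 + 14*n + 45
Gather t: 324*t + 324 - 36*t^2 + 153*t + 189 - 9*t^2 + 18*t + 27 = -45*t^2 + 495*t + 540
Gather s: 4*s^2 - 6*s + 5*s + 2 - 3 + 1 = 4*s^2 - s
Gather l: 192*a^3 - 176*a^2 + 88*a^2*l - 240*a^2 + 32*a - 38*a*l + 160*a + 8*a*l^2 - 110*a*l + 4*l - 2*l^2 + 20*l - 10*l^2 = 192*a^3 - 416*a^2 + 192*a + l^2*(8*a - 12) + l*(88*a^2 - 148*a + 24)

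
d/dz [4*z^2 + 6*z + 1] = 8*z + 6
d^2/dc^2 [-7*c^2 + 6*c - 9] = -14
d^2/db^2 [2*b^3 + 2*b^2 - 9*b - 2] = 12*b + 4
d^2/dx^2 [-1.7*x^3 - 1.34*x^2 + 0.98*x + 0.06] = -10.2*x - 2.68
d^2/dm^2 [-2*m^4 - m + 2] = -24*m^2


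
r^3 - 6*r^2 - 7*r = r*(r - 7)*(r + 1)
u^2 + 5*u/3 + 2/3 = (u + 2/3)*(u + 1)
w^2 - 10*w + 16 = (w - 8)*(w - 2)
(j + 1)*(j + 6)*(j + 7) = j^3 + 14*j^2 + 55*j + 42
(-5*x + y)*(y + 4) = -5*x*y - 20*x + y^2 + 4*y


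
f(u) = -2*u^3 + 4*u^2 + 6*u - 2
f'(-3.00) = -72.00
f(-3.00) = 70.00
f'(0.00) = 6.00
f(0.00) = -2.00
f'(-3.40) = -90.56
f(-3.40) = 102.45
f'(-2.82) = -64.27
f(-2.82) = 57.74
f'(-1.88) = -30.25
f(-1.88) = 14.15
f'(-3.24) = -82.91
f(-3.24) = 88.57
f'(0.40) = 8.24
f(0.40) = 0.91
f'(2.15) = -4.54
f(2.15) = 9.51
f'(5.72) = -144.55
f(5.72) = -211.10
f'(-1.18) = -11.79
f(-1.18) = -0.22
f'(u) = -6*u^2 + 8*u + 6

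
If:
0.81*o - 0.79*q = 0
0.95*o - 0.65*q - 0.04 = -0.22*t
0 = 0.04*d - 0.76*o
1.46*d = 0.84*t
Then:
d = 0.10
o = 0.01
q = 0.01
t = 0.17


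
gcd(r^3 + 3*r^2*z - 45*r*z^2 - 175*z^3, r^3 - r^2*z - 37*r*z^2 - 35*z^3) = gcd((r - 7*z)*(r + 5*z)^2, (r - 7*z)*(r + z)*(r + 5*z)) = -r^2 + 2*r*z + 35*z^2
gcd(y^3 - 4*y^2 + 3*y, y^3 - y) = y^2 - y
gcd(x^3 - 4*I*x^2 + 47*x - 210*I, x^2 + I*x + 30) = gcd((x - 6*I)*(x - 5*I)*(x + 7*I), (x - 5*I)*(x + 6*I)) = x - 5*I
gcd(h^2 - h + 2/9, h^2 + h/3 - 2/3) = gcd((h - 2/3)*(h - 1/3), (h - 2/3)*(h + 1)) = h - 2/3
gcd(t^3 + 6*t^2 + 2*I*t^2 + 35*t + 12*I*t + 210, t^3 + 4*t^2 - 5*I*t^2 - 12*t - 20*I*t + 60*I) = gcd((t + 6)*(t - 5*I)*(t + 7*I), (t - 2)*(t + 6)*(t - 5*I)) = t^2 + t*(6 - 5*I) - 30*I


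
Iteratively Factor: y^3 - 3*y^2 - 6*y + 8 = (y + 2)*(y^2 - 5*y + 4) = (y - 4)*(y + 2)*(y - 1)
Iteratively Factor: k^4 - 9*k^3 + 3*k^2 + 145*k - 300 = (k - 5)*(k^3 - 4*k^2 - 17*k + 60) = (k - 5)*(k + 4)*(k^2 - 8*k + 15) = (k - 5)^2*(k + 4)*(k - 3)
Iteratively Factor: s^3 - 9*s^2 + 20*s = (s)*(s^2 - 9*s + 20) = s*(s - 4)*(s - 5)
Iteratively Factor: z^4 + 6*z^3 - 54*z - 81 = (z - 3)*(z^3 + 9*z^2 + 27*z + 27) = (z - 3)*(z + 3)*(z^2 + 6*z + 9) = (z - 3)*(z + 3)^2*(z + 3)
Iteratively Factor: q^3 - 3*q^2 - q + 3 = (q - 1)*(q^2 - 2*q - 3) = (q - 1)*(q + 1)*(q - 3)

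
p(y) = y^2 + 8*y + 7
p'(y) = 2*y + 8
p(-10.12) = 28.45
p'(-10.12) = -12.24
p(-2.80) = -7.56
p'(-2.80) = 2.40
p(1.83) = 24.99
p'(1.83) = 11.66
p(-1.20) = -1.16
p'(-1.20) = 5.60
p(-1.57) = -3.10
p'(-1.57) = 4.86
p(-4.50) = -8.75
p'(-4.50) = -1.00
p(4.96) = 71.28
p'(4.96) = 17.92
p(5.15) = 74.72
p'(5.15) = 18.30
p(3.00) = 40.00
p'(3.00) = 14.00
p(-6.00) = -5.00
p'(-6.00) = -4.00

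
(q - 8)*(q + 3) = q^2 - 5*q - 24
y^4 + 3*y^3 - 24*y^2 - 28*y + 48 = (y - 4)*(y - 1)*(y + 2)*(y + 6)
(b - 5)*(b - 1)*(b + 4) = b^3 - 2*b^2 - 19*b + 20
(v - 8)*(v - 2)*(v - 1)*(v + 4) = v^4 - 7*v^3 - 18*v^2 + 88*v - 64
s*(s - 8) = s^2 - 8*s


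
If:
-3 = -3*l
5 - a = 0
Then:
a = 5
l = 1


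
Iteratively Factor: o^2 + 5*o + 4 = (o + 1)*(o + 4)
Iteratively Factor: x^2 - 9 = (x + 3)*(x - 3)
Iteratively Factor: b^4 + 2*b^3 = (b)*(b^3 + 2*b^2) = b^2*(b^2 + 2*b) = b^3*(b + 2)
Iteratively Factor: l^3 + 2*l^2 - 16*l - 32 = (l + 4)*(l^2 - 2*l - 8) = (l - 4)*(l + 4)*(l + 2)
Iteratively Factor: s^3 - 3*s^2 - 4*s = (s - 4)*(s^2 + s) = (s - 4)*(s + 1)*(s)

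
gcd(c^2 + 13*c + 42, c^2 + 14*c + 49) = c + 7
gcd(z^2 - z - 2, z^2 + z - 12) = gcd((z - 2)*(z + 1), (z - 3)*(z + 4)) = 1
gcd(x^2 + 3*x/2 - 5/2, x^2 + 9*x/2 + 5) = x + 5/2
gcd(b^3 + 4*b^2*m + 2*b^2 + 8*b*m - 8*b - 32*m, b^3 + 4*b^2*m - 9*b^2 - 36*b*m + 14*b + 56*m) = b^2 + 4*b*m - 2*b - 8*m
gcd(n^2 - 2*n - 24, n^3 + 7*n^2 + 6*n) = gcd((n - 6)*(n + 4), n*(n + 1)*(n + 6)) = 1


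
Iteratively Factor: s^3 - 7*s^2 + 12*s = (s - 4)*(s^2 - 3*s) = s*(s - 4)*(s - 3)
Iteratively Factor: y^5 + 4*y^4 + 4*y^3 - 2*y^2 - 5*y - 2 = (y - 1)*(y^4 + 5*y^3 + 9*y^2 + 7*y + 2) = (y - 1)*(y + 1)*(y^3 + 4*y^2 + 5*y + 2) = (y - 1)*(y + 1)^2*(y^2 + 3*y + 2) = (y - 1)*(y + 1)^3*(y + 2)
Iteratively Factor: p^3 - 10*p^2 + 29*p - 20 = (p - 5)*(p^2 - 5*p + 4) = (p - 5)*(p - 4)*(p - 1)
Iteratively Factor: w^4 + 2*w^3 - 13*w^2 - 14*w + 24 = (w + 4)*(w^3 - 2*w^2 - 5*w + 6) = (w + 2)*(w + 4)*(w^2 - 4*w + 3) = (w - 3)*(w + 2)*(w + 4)*(w - 1)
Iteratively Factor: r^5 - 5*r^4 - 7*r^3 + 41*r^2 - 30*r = (r - 5)*(r^4 - 7*r^2 + 6*r) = (r - 5)*(r - 1)*(r^3 + r^2 - 6*r) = (r - 5)*(r - 1)*(r + 3)*(r^2 - 2*r) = r*(r - 5)*(r - 1)*(r + 3)*(r - 2)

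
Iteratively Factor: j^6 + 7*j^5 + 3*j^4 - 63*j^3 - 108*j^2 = (j - 3)*(j^5 + 10*j^4 + 33*j^3 + 36*j^2) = j*(j - 3)*(j^4 + 10*j^3 + 33*j^2 + 36*j) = j^2*(j - 3)*(j^3 + 10*j^2 + 33*j + 36) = j^2*(j - 3)*(j + 3)*(j^2 + 7*j + 12) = j^2*(j - 3)*(j + 3)*(j + 4)*(j + 3)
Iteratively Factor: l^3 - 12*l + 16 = (l - 2)*(l^2 + 2*l - 8) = (l - 2)^2*(l + 4)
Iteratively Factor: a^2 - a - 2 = (a + 1)*(a - 2)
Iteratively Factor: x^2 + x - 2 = (x - 1)*(x + 2)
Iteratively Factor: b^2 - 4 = (b + 2)*(b - 2)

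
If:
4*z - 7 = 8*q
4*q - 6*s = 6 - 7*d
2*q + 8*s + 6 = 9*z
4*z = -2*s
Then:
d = 337/336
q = -151/192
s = -17/48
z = 17/96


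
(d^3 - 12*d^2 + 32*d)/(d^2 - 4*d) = d - 8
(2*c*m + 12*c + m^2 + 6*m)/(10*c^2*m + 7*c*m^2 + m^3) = (m + 6)/(m*(5*c + m))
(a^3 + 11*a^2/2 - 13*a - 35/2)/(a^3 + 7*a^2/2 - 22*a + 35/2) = (a + 1)/(a - 1)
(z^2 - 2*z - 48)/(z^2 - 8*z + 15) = (z^2 - 2*z - 48)/(z^2 - 8*z + 15)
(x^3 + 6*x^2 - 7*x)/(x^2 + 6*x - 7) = x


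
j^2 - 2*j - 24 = (j - 6)*(j + 4)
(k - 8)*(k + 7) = k^2 - k - 56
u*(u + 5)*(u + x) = u^3 + u^2*x + 5*u^2 + 5*u*x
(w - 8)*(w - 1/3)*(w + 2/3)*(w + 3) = w^4 - 14*w^3/3 - 233*w^2/9 - 62*w/9 + 16/3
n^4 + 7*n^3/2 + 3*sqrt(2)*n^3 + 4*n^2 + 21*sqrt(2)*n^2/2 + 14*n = n*(n + 7/2)*(n + sqrt(2))*(n + 2*sqrt(2))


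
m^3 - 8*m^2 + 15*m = m*(m - 5)*(m - 3)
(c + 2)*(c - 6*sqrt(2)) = c^2 - 6*sqrt(2)*c + 2*c - 12*sqrt(2)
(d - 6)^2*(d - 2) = d^3 - 14*d^2 + 60*d - 72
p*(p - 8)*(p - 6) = p^3 - 14*p^2 + 48*p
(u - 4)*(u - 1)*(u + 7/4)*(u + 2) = u^4 - 5*u^3/4 - 45*u^2/4 - 5*u/2 + 14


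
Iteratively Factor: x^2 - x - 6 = (x - 3)*(x + 2)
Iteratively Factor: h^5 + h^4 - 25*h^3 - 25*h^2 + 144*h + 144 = (h + 1)*(h^4 - 25*h^2 + 144) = (h + 1)*(h + 4)*(h^3 - 4*h^2 - 9*h + 36) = (h - 3)*(h + 1)*(h + 4)*(h^2 - h - 12) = (h - 3)*(h + 1)*(h + 3)*(h + 4)*(h - 4)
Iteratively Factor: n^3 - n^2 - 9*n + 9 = (n + 3)*(n^2 - 4*n + 3) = (n - 1)*(n + 3)*(n - 3)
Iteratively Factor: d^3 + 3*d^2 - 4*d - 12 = (d + 3)*(d^2 - 4) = (d + 2)*(d + 3)*(d - 2)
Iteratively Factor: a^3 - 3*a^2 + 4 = (a - 2)*(a^2 - a - 2) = (a - 2)*(a + 1)*(a - 2)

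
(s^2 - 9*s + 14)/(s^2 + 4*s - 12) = (s - 7)/(s + 6)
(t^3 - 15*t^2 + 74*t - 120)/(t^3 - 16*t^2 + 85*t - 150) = (t - 4)/(t - 5)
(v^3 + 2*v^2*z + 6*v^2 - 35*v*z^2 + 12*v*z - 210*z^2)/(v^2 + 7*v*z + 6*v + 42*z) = v - 5*z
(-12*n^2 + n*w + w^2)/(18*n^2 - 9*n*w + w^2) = (4*n + w)/(-6*n + w)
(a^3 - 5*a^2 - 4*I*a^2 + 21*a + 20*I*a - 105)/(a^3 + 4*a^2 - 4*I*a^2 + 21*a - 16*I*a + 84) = (a - 5)/(a + 4)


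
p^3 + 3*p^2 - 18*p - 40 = (p - 4)*(p + 2)*(p + 5)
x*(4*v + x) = 4*v*x + x^2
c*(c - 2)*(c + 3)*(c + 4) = c^4 + 5*c^3 - 2*c^2 - 24*c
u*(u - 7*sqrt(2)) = u^2 - 7*sqrt(2)*u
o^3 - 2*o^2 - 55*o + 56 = (o - 8)*(o - 1)*(o + 7)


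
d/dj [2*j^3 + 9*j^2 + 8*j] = 6*j^2 + 18*j + 8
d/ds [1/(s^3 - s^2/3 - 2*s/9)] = 9*(-27*s^2 + 6*s + 2)/(s^2*(-9*s^2 + 3*s + 2)^2)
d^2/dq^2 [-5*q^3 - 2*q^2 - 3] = -30*q - 4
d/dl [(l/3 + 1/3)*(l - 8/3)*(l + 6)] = l^2 + 26*l/9 - 38/9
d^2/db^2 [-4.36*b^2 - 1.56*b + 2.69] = -8.72000000000000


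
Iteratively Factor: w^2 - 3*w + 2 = (w - 2)*(w - 1)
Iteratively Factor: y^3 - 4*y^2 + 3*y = (y - 3)*(y^2 - y) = y*(y - 3)*(y - 1)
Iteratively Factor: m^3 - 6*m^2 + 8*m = (m)*(m^2 - 6*m + 8) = m*(m - 2)*(m - 4)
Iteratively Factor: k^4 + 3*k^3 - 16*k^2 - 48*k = (k + 4)*(k^3 - k^2 - 12*k) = k*(k + 4)*(k^2 - k - 12) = k*(k - 4)*(k + 4)*(k + 3)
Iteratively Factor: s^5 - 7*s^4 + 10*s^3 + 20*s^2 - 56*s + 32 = (s - 4)*(s^4 - 3*s^3 - 2*s^2 + 12*s - 8) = (s - 4)*(s - 2)*(s^3 - s^2 - 4*s + 4) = (s - 4)*(s - 2)*(s - 1)*(s^2 - 4) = (s - 4)*(s - 2)^2*(s - 1)*(s + 2)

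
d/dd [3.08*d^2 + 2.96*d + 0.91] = 6.16*d + 2.96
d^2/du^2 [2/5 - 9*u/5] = 0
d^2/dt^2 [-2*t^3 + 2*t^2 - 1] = 4 - 12*t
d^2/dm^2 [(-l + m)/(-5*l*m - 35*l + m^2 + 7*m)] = 2*((l - m)*(-5*l + 2*m + 7)^2 + (6*l - 3*m - 7)*(5*l*m + 35*l - m^2 - 7*m))/(5*l*m + 35*l - m^2 - 7*m)^3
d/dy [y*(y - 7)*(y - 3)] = 3*y^2 - 20*y + 21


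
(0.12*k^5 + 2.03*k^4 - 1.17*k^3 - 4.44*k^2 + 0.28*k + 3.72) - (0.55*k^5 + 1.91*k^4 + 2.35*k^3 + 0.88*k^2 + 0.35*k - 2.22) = -0.43*k^5 + 0.12*k^4 - 3.52*k^3 - 5.32*k^2 - 0.07*k + 5.94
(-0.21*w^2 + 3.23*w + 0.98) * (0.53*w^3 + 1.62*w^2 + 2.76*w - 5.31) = -0.1113*w^5 + 1.3717*w^4 + 5.1724*w^3 + 11.6175*w^2 - 14.4465*w - 5.2038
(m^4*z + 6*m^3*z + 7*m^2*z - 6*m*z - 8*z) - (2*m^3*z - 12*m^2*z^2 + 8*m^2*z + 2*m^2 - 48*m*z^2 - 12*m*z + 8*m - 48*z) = m^4*z + 4*m^3*z + 12*m^2*z^2 - m^2*z - 2*m^2 + 48*m*z^2 + 6*m*z - 8*m + 40*z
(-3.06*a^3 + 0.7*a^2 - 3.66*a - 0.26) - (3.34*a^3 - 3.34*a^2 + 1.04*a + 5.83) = -6.4*a^3 + 4.04*a^2 - 4.7*a - 6.09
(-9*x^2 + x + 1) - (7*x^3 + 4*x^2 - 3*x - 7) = -7*x^3 - 13*x^2 + 4*x + 8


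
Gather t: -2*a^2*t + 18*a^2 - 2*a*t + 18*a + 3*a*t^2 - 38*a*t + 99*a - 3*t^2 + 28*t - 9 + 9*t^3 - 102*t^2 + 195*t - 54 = 18*a^2 + 117*a + 9*t^3 + t^2*(3*a - 105) + t*(-2*a^2 - 40*a + 223) - 63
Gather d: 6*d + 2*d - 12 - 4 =8*d - 16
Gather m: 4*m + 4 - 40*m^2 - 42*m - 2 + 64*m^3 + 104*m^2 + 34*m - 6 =64*m^3 + 64*m^2 - 4*m - 4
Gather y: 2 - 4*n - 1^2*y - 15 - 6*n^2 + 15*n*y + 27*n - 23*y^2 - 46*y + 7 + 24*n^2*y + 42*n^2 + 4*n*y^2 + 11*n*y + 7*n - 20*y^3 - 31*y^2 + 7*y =36*n^2 + 30*n - 20*y^3 + y^2*(4*n - 54) + y*(24*n^2 + 26*n - 40) - 6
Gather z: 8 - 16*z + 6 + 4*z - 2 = 12 - 12*z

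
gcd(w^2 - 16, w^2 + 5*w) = 1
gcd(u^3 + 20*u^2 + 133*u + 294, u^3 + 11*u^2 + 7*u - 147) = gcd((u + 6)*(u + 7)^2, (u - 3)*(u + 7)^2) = u^2 + 14*u + 49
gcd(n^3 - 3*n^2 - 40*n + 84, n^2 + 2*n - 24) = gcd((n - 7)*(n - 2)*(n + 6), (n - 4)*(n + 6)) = n + 6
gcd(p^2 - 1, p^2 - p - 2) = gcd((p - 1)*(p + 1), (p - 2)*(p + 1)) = p + 1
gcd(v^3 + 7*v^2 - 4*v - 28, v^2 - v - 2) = v - 2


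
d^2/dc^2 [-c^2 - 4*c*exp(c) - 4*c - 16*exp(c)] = -4*c*exp(c) - 24*exp(c) - 2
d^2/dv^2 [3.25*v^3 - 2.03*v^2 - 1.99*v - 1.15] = 19.5*v - 4.06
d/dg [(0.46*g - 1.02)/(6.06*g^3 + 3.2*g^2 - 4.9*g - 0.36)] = (-5.5752*g^3 + 17.0716*g^2 + 6.528*g - 5.1636)/(36.7236*g^6 + 38.784*g^5 - 49.148*g^4 - 35.7232*g^3 + 21.706*g^2 + 3.528*g + 0.1296)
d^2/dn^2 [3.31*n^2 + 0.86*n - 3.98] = 6.62000000000000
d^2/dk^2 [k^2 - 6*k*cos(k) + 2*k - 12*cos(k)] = 6*k*cos(k) + 12*sqrt(2)*sin(k + pi/4) + 2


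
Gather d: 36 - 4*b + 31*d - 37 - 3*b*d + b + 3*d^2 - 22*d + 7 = -3*b + 3*d^2 + d*(9 - 3*b) + 6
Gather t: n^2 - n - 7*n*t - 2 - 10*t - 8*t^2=n^2 - n - 8*t^2 + t*(-7*n - 10) - 2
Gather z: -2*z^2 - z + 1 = -2*z^2 - z + 1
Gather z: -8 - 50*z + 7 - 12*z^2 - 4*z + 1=-12*z^2 - 54*z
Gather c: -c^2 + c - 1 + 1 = -c^2 + c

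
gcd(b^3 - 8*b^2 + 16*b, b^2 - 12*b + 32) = b - 4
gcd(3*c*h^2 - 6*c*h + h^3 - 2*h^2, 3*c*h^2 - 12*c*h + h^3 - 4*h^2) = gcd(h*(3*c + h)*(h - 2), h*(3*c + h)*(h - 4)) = 3*c*h + h^2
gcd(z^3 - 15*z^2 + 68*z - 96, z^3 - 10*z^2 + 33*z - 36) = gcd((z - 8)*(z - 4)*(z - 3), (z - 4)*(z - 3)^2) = z^2 - 7*z + 12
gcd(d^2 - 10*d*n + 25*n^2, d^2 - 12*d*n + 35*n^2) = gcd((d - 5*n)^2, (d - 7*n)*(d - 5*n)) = d - 5*n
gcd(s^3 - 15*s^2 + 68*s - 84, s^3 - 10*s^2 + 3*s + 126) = s^2 - 13*s + 42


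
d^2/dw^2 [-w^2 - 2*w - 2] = -2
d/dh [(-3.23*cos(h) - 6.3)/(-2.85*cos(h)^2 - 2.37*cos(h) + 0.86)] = (9.2055*cos(h)^2 + 35.91*cos(h) + 17.7088)*sin(h)/(8.1225*cos(h)^4 + 13.509*cos(h)^3 + 0.7149*cos(h)^2 - 4.0764*cos(h) + 0.7396)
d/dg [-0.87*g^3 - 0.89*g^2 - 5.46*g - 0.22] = -2.61*g^2 - 1.78*g - 5.46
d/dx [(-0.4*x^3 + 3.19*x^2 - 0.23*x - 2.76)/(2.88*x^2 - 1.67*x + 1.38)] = (-1.152*x^4 + 1.336*x^3 - 6.3209*x^2 + 24.702*x - 4.9266)/(8.2944*x^4 - 9.6192*x^3 + 10.7377*x^2 - 4.6092*x + 1.9044)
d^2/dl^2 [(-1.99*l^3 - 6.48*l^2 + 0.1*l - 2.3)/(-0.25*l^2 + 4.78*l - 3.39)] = (1.77635683940025e-15*l^4 + 103.038282*l^3 - 225.566448*l^2 + 121.233174*l + 246.900916)/(0.015625*l^6 - 0.89625*l^5 + 17.771925*l^4 - 133.521652*l^3 + 240.987303*l^2 - 164.796714*l + 38.958219)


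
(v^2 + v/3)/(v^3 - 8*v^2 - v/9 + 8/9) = 3*v/(3*v^2 - 25*v + 8)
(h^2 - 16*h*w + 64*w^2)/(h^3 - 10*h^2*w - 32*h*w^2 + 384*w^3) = 1/(h + 6*w)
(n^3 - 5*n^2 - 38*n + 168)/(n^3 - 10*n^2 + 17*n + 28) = (n + 6)/(n + 1)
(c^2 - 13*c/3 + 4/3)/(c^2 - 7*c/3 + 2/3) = (c - 4)/(c - 2)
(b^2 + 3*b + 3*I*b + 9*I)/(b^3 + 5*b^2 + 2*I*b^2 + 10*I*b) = (b^2 + 3*b*(1 + I) + 9*I)/(b*(b^2 + b*(5 + 2*I) + 10*I))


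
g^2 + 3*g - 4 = (g - 1)*(g + 4)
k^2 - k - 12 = (k - 4)*(k + 3)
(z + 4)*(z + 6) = z^2 + 10*z + 24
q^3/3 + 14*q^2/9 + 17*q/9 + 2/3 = (q/3 + 1)*(q + 2/3)*(q + 1)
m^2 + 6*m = m*(m + 6)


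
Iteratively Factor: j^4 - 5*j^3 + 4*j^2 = (j)*(j^3 - 5*j^2 + 4*j) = j*(j - 1)*(j^2 - 4*j) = j*(j - 4)*(j - 1)*(j)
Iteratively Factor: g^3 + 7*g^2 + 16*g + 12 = (g + 2)*(g^2 + 5*g + 6) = (g + 2)^2*(g + 3)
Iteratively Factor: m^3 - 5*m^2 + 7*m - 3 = (m - 1)*(m^2 - 4*m + 3) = (m - 3)*(m - 1)*(m - 1)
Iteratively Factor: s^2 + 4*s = (s + 4)*(s)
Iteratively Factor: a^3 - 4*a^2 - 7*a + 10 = (a - 1)*(a^2 - 3*a - 10) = (a - 5)*(a - 1)*(a + 2)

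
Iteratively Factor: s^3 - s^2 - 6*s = (s)*(s^2 - s - 6) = s*(s - 3)*(s + 2)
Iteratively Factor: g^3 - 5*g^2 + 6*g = (g)*(g^2 - 5*g + 6) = g*(g - 2)*(g - 3)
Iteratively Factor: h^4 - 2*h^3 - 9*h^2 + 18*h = (h - 3)*(h^3 + h^2 - 6*h) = (h - 3)*(h - 2)*(h^2 + 3*h) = (h - 3)*(h - 2)*(h + 3)*(h)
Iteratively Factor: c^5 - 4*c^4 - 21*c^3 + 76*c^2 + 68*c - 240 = (c - 5)*(c^4 + c^3 - 16*c^2 - 4*c + 48) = (c - 5)*(c - 2)*(c^3 + 3*c^2 - 10*c - 24) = (c - 5)*(c - 3)*(c - 2)*(c^2 + 6*c + 8) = (c - 5)*(c - 3)*(c - 2)*(c + 4)*(c + 2)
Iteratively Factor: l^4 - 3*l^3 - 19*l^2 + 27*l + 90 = (l - 5)*(l^3 + 2*l^2 - 9*l - 18) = (l - 5)*(l + 3)*(l^2 - l - 6) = (l - 5)*(l - 3)*(l + 3)*(l + 2)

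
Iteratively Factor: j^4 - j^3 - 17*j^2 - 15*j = (j + 3)*(j^3 - 4*j^2 - 5*j) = (j + 1)*(j + 3)*(j^2 - 5*j) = j*(j + 1)*(j + 3)*(j - 5)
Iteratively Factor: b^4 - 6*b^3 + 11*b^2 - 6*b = (b - 3)*(b^3 - 3*b^2 + 2*b) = b*(b - 3)*(b^2 - 3*b + 2) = b*(b - 3)*(b - 2)*(b - 1)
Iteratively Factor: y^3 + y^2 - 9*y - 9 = (y - 3)*(y^2 + 4*y + 3) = (y - 3)*(y + 1)*(y + 3)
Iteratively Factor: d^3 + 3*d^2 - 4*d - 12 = (d + 2)*(d^2 + d - 6) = (d + 2)*(d + 3)*(d - 2)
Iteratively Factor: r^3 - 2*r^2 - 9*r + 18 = (r + 3)*(r^2 - 5*r + 6) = (r - 2)*(r + 3)*(r - 3)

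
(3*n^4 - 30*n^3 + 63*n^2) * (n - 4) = 3*n^5 - 42*n^4 + 183*n^3 - 252*n^2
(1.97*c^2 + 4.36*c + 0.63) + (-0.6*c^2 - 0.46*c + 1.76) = 1.37*c^2 + 3.9*c + 2.39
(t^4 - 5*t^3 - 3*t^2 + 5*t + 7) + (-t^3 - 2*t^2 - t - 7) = t^4 - 6*t^3 - 5*t^2 + 4*t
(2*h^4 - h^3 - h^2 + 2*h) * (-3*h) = -6*h^5 + 3*h^4 + 3*h^3 - 6*h^2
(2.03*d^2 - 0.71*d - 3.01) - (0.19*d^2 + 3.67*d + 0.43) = 1.84*d^2 - 4.38*d - 3.44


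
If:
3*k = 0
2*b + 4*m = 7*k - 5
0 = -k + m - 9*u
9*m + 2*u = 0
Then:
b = -5/2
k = 0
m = 0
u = 0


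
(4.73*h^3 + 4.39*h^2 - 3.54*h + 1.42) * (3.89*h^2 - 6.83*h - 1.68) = 18.3997*h^5 - 15.2288*h^4 - 51.7007*h^3 + 22.3268*h^2 - 3.7514*h - 2.3856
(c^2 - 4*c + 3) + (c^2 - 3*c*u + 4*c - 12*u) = 2*c^2 - 3*c*u - 12*u + 3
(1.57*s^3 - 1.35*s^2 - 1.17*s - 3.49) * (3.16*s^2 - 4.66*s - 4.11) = 4.9612*s^5 - 11.5822*s^4 - 3.8589*s^3 - 0.0277000000000012*s^2 + 21.0721*s + 14.3439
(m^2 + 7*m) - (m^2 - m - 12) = 8*m + 12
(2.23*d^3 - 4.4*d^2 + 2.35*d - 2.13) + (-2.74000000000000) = 2.23*d^3 - 4.4*d^2 + 2.35*d - 4.87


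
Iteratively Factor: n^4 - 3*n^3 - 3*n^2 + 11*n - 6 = (n - 3)*(n^3 - 3*n + 2) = (n - 3)*(n - 1)*(n^2 + n - 2) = (n - 3)*(n - 1)^2*(n + 2)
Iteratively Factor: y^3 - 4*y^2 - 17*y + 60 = (y + 4)*(y^2 - 8*y + 15) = (y - 5)*(y + 4)*(y - 3)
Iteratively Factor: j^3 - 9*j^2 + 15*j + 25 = (j - 5)*(j^2 - 4*j - 5) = (j - 5)^2*(j + 1)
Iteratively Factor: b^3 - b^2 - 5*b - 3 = (b - 3)*(b^2 + 2*b + 1) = (b - 3)*(b + 1)*(b + 1)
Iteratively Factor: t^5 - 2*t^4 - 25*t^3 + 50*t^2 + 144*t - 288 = (t + 4)*(t^4 - 6*t^3 - t^2 + 54*t - 72) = (t + 3)*(t + 4)*(t^3 - 9*t^2 + 26*t - 24) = (t - 4)*(t + 3)*(t + 4)*(t^2 - 5*t + 6) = (t - 4)*(t - 2)*(t + 3)*(t + 4)*(t - 3)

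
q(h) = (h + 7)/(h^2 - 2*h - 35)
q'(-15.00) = 0.00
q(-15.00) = -0.04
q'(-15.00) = 0.00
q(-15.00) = -0.04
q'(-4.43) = 0.50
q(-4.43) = -0.39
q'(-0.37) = -0.01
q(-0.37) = -0.19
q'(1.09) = -0.03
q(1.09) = -0.22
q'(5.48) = -0.50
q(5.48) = -0.78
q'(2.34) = -0.05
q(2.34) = -0.27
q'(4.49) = -0.18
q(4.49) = -0.48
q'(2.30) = -0.05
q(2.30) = -0.27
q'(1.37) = -0.03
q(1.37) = -0.23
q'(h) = (2 - 2*h)*(h + 7)/(h^2 - 2*h - 35)^2 + 1/(h^2 - 2*h - 35) = (h^2 - 2*h - 2*(h - 1)*(h + 7) - 35)/(-h^2 + 2*h + 35)^2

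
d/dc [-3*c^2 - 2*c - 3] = -6*c - 2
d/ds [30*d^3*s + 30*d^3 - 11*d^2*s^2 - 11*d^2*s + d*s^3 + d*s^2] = d*(30*d^2 - 22*d*s - 11*d + 3*s^2 + 2*s)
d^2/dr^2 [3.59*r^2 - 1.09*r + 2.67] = 7.18000000000000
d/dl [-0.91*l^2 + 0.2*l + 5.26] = 0.2 - 1.82*l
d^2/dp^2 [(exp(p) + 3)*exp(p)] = (4*exp(p) + 3)*exp(p)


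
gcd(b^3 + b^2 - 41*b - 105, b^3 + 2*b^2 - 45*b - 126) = b^2 - 4*b - 21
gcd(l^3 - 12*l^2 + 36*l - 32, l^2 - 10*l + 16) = l^2 - 10*l + 16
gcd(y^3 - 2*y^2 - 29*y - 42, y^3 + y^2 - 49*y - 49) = y - 7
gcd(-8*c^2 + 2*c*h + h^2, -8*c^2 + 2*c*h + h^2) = 8*c^2 - 2*c*h - h^2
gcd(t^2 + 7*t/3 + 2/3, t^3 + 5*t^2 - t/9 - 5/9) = t + 1/3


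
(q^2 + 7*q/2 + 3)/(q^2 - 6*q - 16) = (q + 3/2)/(q - 8)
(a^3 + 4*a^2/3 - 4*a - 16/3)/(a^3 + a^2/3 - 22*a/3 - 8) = (a - 2)/(a - 3)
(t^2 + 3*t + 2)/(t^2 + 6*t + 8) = (t + 1)/(t + 4)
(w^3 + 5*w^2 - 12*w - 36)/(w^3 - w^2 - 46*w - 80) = (w^2 + 3*w - 18)/(w^2 - 3*w - 40)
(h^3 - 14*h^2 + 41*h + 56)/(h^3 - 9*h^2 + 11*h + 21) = (h - 8)/(h - 3)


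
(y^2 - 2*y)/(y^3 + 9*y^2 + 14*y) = (y - 2)/(y^2 + 9*y + 14)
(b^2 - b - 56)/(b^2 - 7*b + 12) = (b^2 - b - 56)/(b^2 - 7*b + 12)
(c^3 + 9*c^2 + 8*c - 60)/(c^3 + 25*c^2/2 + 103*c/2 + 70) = 2*(c^2 + 4*c - 12)/(2*c^2 + 15*c + 28)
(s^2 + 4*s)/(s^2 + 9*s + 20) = s/(s + 5)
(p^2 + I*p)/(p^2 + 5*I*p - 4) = p/(p + 4*I)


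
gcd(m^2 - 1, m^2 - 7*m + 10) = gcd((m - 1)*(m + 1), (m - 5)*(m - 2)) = 1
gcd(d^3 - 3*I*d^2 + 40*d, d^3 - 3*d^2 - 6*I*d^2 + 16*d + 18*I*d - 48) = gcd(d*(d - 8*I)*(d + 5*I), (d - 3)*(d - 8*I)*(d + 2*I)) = d - 8*I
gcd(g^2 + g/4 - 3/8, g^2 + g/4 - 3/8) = g^2 + g/4 - 3/8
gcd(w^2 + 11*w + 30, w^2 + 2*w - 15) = w + 5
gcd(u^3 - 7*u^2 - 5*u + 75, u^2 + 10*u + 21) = u + 3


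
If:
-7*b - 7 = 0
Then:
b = -1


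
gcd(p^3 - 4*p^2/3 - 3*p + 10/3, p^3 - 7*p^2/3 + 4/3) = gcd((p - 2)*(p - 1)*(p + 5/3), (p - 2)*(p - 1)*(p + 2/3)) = p^2 - 3*p + 2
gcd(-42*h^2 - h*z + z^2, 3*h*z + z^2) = 1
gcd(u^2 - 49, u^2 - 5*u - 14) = u - 7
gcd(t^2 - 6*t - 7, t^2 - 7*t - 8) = t + 1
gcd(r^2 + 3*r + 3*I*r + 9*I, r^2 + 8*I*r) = 1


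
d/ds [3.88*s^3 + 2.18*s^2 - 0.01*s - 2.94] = 11.64*s^2 + 4.36*s - 0.01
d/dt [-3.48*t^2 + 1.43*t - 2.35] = 1.43 - 6.96*t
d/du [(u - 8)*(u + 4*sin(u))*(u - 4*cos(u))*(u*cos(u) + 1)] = (8 - u)*(u + 4*sin(u))*(u - 4*cos(u))*(u*sin(u) - cos(u)) + (u - 8)*(u + 4*sin(u))*(u*cos(u) + 1)*(4*sin(u) + 1) + (u - 8)*(u - 4*cos(u))*(u*cos(u) + 1)*(4*cos(u) + 1) + (u + 4*sin(u))*(u - 4*cos(u))*(u*cos(u) + 1)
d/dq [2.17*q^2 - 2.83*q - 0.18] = 4.34*q - 2.83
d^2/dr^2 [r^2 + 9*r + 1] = 2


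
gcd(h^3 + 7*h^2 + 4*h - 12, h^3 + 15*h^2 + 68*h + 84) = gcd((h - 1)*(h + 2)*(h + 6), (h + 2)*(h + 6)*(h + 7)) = h^2 + 8*h + 12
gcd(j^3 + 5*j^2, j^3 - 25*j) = j^2 + 5*j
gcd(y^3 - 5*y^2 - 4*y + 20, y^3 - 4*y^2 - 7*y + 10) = y^2 - 3*y - 10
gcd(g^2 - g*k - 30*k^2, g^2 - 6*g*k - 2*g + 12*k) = g - 6*k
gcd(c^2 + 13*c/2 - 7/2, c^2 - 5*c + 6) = 1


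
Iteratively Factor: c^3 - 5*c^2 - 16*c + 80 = (c - 4)*(c^2 - c - 20) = (c - 4)*(c + 4)*(c - 5)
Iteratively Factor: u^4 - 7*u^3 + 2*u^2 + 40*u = (u)*(u^3 - 7*u^2 + 2*u + 40) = u*(u + 2)*(u^2 - 9*u + 20) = u*(u - 5)*(u + 2)*(u - 4)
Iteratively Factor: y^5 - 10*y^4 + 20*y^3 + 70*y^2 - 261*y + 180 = (y - 3)*(y^4 - 7*y^3 - y^2 + 67*y - 60) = (y - 3)*(y - 1)*(y^3 - 6*y^2 - 7*y + 60) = (y - 5)*(y - 3)*(y - 1)*(y^2 - y - 12) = (y - 5)*(y - 4)*(y - 3)*(y - 1)*(y + 3)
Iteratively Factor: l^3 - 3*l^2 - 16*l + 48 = (l + 4)*(l^2 - 7*l + 12) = (l - 4)*(l + 4)*(l - 3)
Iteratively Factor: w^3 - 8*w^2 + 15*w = (w - 3)*(w^2 - 5*w) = w*(w - 3)*(w - 5)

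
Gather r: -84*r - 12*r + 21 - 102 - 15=-96*r - 96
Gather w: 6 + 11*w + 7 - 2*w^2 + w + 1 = -2*w^2 + 12*w + 14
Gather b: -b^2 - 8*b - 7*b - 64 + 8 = -b^2 - 15*b - 56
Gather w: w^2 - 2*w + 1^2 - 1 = w^2 - 2*w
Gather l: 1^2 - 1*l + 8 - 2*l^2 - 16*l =-2*l^2 - 17*l + 9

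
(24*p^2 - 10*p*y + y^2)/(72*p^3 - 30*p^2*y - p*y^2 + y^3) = (-6*p + y)/(-18*p^2 + 3*p*y + y^2)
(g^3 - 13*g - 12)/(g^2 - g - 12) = g + 1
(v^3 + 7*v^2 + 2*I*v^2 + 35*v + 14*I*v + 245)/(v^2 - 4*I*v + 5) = (v^2 + 7*v*(1 + I) + 49*I)/(v + I)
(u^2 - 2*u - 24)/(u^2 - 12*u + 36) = (u + 4)/(u - 6)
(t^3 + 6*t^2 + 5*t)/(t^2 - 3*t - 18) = t*(t^2 + 6*t + 5)/(t^2 - 3*t - 18)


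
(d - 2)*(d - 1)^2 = d^3 - 4*d^2 + 5*d - 2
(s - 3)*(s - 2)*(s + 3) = s^3 - 2*s^2 - 9*s + 18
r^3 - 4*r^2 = r^2*(r - 4)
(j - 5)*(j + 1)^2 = j^3 - 3*j^2 - 9*j - 5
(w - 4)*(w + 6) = w^2 + 2*w - 24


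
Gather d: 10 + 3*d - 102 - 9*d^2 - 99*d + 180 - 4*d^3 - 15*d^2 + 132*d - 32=-4*d^3 - 24*d^2 + 36*d + 56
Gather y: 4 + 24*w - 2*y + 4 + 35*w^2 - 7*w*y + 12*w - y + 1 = 35*w^2 + 36*w + y*(-7*w - 3) + 9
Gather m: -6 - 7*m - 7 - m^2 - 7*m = -m^2 - 14*m - 13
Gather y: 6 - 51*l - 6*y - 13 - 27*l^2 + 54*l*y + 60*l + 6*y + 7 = -27*l^2 + 54*l*y + 9*l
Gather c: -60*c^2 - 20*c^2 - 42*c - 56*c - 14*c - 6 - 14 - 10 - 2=-80*c^2 - 112*c - 32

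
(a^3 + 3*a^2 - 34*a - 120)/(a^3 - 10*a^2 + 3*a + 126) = (a^2 + 9*a + 20)/(a^2 - 4*a - 21)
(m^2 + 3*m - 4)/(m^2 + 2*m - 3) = (m + 4)/(m + 3)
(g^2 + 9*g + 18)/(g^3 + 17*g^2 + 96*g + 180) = (g + 3)/(g^2 + 11*g + 30)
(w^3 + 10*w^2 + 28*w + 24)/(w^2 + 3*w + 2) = (w^2 + 8*w + 12)/(w + 1)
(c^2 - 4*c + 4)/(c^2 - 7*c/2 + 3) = 2*(c - 2)/(2*c - 3)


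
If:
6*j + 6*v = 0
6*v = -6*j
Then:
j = -v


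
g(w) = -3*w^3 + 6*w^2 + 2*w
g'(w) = -9*w^2 + 12*w + 2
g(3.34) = -38.17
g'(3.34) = -58.32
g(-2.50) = 79.38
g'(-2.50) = -84.25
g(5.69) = -347.02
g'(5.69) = -221.10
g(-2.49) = 78.54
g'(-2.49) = -83.68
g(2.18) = 1.79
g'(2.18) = -14.61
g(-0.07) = -0.11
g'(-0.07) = 1.12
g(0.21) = 0.66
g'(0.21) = 4.12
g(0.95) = 4.74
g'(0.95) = 5.28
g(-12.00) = 6024.00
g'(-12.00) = -1438.00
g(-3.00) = 129.00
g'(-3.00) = -115.00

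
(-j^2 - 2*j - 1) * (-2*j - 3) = 2*j^3 + 7*j^2 + 8*j + 3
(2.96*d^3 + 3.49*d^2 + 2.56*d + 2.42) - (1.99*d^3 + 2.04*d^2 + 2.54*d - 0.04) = 0.97*d^3 + 1.45*d^2 + 0.02*d + 2.46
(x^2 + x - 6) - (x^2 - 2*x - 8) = 3*x + 2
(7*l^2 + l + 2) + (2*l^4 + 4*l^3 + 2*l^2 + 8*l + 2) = 2*l^4 + 4*l^3 + 9*l^2 + 9*l + 4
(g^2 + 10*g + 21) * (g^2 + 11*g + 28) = g^4 + 21*g^3 + 159*g^2 + 511*g + 588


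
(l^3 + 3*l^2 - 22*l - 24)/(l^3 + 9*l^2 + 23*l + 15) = (l^2 + 2*l - 24)/(l^2 + 8*l + 15)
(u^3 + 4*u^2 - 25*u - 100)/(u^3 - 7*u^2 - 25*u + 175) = (u + 4)/(u - 7)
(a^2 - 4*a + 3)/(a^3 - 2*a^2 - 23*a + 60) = (a - 1)/(a^2 + a - 20)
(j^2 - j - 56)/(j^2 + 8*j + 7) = (j - 8)/(j + 1)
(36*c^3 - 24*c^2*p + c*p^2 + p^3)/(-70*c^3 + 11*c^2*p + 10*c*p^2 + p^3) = (-18*c^2 + 3*c*p + p^2)/(35*c^2 + 12*c*p + p^2)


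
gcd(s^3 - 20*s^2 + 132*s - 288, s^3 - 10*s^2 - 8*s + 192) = s^2 - 14*s + 48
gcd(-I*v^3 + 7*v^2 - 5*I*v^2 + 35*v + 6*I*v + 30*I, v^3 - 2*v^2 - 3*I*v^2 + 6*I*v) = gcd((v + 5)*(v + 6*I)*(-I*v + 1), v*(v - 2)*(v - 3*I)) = 1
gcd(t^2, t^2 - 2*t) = t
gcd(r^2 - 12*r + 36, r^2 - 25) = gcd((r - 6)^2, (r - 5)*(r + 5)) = 1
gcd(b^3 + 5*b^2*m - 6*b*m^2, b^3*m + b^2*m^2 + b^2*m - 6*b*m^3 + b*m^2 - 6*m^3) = 1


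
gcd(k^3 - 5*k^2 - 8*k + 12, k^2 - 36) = k - 6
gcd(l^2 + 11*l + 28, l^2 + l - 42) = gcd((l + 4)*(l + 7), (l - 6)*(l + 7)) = l + 7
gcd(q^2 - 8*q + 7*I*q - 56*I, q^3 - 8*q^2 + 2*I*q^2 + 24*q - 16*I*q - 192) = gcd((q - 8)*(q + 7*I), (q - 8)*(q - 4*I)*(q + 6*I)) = q - 8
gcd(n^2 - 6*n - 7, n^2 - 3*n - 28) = n - 7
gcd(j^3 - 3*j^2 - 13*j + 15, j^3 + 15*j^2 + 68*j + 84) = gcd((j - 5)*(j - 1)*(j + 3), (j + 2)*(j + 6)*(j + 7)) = 1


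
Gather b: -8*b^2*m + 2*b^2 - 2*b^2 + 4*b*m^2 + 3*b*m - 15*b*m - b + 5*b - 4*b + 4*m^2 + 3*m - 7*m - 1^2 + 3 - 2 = -8*b^2*m + b*(4*m^2 - 12*m) + 4*m^2 - 4*m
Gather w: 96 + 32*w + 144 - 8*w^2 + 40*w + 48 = -8*w^2 + 72*w + 288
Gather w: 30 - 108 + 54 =-24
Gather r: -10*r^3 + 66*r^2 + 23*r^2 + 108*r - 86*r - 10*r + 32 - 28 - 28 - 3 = -10*r^3 + 89*r^2 + 12*r - 27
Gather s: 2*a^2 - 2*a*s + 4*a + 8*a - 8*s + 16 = 2*a^2 + 12*a + s*(-2*a - 8) + 16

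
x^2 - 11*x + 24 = (x - 8)*(x - 3)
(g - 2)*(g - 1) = g^2 - 3*g + 2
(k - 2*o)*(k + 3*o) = k^2 + k*o - 6*o^2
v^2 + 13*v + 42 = (v + 6)*(v + 7)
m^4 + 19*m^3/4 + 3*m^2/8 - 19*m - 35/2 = (m - 2)*(m + 5/4)*(m + 2)*(m + 7/2)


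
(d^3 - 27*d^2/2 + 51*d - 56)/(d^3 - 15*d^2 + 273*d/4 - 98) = 2*(d - 2)/(2*d - 7)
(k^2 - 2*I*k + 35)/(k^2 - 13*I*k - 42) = (k + 5*I)/(k - 6*I)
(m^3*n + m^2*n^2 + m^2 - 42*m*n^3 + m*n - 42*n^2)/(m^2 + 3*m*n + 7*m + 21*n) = (m^3*n + m^2*n^2 + m^2 - 42*m*n^3 + m*n - 42*n^2)/(m^2 + 3*m*n + 7*m + 21*n)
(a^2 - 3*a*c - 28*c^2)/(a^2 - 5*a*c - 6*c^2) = (-a^2 + 3*a*c + 28*c^2)/(-a^2 + 5*a*c + 6*c^2)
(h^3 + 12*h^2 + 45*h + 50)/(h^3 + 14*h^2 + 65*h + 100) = (h + 2)/(h + 4)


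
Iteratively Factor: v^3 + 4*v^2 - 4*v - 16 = (v + 4)*(v^2 - 4) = (v + 2)*(v + 4)*(v - 2)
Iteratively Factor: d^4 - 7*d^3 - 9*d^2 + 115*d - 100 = (d - 5)*(d^3 - 2*d^2 - 19*d + 20) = (d - 5)*(d + 4)*(d^2 - 6*d + 5) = (d - 5)^2*(d + 4)*(d - 1)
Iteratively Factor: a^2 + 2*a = (a)*(a + 2)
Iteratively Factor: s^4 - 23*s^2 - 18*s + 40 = (s + 4)*(s^3 - 4*s^2 - 7*s + 10) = (s - 1)*(s + 4)*(s^2 - 3*s - 10) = (s - 5)*(s - 1)*(s + 4)*(s + 2)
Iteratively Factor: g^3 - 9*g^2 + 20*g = (g)*(g^2 - 9*g + 20) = g*(g - 5)*(g - 4)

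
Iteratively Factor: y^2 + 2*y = (y)*(y + 2)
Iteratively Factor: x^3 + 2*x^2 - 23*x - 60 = (x + 3)*(x^2 - x - 20) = (x + 3)*(x + 4)*(x - 5)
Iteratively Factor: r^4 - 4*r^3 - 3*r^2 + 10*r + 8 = (r + 1)*(r^3 - 5*r^2 + 2*r + 8) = (r + 1)^2*(r^2 - 6*r + 8) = (r - 2)*(r + 1)^2*(r - 4)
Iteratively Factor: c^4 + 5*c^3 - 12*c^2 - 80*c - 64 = (c + 4)*(c^3 + c^2 - 16*c - 16) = (c + 4)^2*(c^2 - 3*c - 4) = (c - 4)*(c + 4)^2*(c + 1)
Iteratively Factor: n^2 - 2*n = (n - 2)*(n)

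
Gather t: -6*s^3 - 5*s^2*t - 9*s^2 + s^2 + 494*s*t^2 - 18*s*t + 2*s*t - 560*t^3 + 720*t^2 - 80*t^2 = -6*s^3 - 8*s^2 - 560*t^3 + t^2*(494*s + 640) + t*(-5*s^2 - 16*s)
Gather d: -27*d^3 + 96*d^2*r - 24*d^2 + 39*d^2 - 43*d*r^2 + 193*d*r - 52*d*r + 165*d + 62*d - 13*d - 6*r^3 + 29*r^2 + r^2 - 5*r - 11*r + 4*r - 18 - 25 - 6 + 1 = -27*d^3 + d^2*(96*r + 15) + d*(-43*r^2 + 141*r + 214) - 6*r^3 + 30*r^2 - 12*r - 48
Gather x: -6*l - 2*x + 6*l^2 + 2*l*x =6*l^2 - 6*l + x*(2*l - 2)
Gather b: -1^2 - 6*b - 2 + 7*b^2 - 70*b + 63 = 7*b^2 - 76*b + 60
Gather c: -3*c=-3*c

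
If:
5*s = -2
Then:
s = -2/5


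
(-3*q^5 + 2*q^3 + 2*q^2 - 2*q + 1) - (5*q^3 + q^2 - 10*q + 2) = -3*q^5 - 3*q^3 + q^2 + 8*q - 1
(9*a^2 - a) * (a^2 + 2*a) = 9*a^4 + 17*a^3 - 2*a^2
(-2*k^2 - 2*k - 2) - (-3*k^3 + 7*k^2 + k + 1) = 3*k^3 - 9*k^2 - 3*k - 3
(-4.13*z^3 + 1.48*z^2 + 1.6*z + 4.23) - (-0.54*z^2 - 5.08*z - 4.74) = -4.13*z^3 + 2.02*z^2 + 6.68*z + 8.97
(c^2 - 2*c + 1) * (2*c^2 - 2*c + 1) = 2*c^4 - 6*c^3 + 7*c^2 - 4*c + 1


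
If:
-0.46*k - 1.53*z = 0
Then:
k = -3.32608695652174*z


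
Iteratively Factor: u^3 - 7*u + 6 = (u - 1)*(u^2 + u - 6) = (u - 1)*(u + 3)*(u - 2)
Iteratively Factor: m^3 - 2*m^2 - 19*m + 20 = (m - 5)*(m^2 + 3*m - 4) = (m - 5)*(m - 1)*(m + 4)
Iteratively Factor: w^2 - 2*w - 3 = (w - 3)*(w + 1)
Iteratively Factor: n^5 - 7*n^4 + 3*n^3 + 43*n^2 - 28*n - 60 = (n - 2)*(n^4 - 5*n^3 - 7*n^2 + 29*n + 30) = (n - 2)*(n + 1)*(n^3 - 6*n^2 - n + 30) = (n - 2)*(n + 1)*(n + 2)*(n^2 - 8*n + 15) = (n - 3)*(n - 2)*(n + 1)*(n + 2)*(n - 5)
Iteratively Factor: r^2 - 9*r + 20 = (r - 4)*(r - 5)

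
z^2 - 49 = (z - 7)*(z + 7)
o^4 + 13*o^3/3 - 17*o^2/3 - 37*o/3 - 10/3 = (o - 2)*(o + 1/3)*(o + 1)*(o + 5)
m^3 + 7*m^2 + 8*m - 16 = (m - 1)*(m + 4)^2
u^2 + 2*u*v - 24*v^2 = (u - 4*v)*(u + 6*v)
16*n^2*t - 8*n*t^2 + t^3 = t*(-4*n + t)^2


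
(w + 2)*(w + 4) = w^2 + 6*w + 8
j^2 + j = j*(j + 1)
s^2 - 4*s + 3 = (s - 3)*(s - 1)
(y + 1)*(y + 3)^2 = y^3 + 7*y^2 + 15*y + 9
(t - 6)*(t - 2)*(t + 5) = t^3 - 3*t^2 - 28*t + 60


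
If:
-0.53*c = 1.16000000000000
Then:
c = -2.19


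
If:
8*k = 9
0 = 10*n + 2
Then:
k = 9/8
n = -1/5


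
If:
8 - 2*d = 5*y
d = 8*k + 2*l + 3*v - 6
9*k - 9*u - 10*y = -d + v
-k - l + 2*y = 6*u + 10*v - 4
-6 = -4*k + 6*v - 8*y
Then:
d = 4 - 5*y/2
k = 41*y/296 + 75/148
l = 587/148 - 1167*y/296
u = 455/444 - 417*y/296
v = 211*y/148 - 49/74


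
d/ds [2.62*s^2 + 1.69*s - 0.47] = 5.24*s + 1.69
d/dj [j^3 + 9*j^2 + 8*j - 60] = 3*j^2 + 18*j + 8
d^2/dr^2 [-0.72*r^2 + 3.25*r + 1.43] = -1.44000000000000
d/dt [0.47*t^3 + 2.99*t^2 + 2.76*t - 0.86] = 1.41*t^2 + 5.98*t + 2.76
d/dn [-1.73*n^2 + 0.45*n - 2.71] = 0.45 - 3.46*n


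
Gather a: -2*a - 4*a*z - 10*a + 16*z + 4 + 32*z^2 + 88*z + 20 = a*(-4*z - 12) + 32*z^2 + 104*z + 24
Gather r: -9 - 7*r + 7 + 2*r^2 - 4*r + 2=2*r^2 - 11*r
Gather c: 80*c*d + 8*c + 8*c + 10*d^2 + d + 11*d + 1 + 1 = c*(80*d + 16) + 10*d^2 + 12*d + 2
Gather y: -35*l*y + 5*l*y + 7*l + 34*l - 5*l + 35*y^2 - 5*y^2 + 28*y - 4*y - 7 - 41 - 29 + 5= 36*l + 30*y^2 + y*(24 - 30*l) - 72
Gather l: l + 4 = l + 4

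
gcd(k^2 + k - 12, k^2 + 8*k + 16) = k + 4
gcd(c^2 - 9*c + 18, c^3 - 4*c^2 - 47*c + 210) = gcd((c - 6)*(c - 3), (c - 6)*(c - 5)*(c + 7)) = c - 6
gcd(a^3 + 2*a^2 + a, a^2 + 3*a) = a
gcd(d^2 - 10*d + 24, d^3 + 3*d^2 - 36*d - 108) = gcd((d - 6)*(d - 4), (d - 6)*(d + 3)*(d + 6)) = d - 6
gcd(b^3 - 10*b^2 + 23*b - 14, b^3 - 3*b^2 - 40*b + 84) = b^2 - 9*b + 14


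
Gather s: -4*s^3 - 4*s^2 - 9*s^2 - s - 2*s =-4*s^3 - 13*s^2 - 3*s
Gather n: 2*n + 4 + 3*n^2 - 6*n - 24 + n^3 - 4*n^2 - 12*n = n^3 - n^2 - 16*n - 20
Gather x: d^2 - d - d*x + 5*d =d^2 - d*x + 4*d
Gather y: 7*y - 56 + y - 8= 8*y - 64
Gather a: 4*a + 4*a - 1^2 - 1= 8*a - 2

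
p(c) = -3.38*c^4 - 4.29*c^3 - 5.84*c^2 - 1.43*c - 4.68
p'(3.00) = -517.34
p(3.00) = -451.14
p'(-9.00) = 8917.30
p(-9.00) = -19513.62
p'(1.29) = -66.94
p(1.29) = -34.81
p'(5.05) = -2129.84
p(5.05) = -2911.61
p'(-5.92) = 2421.73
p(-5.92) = -3462.30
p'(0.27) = -5.79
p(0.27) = -5.59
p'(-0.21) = 0.58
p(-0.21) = -4.60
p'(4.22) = -1295.96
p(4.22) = -1509.05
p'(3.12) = -573.77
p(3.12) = -516.57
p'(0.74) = -22.60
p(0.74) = -11.69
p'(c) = -13.52*c^3 - 12.87*c^2 - 11.68*c - 1.43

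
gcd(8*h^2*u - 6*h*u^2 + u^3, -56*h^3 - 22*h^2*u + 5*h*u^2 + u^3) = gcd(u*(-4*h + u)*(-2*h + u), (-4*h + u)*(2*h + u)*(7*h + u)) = -4*h + u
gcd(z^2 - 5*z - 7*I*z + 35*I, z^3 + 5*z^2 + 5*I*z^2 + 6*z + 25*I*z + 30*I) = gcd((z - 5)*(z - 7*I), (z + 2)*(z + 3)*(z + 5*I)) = 1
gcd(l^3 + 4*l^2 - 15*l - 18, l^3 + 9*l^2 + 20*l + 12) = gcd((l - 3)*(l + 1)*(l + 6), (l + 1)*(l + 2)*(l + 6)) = l^2 + 7*l + 6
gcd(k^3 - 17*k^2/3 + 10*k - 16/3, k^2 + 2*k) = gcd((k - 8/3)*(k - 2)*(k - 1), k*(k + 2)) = 1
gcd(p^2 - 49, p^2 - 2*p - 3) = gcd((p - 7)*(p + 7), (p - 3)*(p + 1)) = 1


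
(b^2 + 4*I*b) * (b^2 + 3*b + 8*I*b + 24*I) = b^4 + 3*b^3 + 12*I*b^3 - 32*b^2 + 36*I*b^2 - 96*b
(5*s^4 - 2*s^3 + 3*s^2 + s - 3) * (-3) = -15*s^4 + 6*s^3 - 9*s^2 - 3*s + 9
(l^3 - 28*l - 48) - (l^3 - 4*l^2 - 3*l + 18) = 4*l^2 - 25*l - 66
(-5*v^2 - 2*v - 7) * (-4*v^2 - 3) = 20*v^4 + 8*v^3 + 43*v^2 + 6*v + 21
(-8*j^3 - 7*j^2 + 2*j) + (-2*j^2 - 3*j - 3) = -8*j^3 - 9*j^2 - j - 3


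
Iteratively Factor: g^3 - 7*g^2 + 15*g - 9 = (g - 3)*(g^2 - 4*g + 3) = (g - 3)^2*(g - 1)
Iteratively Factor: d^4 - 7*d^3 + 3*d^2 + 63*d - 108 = (d - 3)*(d^3 - 4*d^2 - 9*d + 36) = (d - 3)^2*(d^2 - d - 12) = (d - 3)^2*(d + 3)*(d - 4)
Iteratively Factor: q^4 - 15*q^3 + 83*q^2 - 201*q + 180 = (q - 3)*(q^3 - 12*q^2 + 47*q - 60) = (q - 4)*(q - 3)*(q^2 - 8*q + 15) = (q - 5)*(q - 4)*(q - 3)*(q - 3)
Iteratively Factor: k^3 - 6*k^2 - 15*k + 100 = (k + 4)*(k^2 - 10*k + 25) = (k - 5)*(k + 4)*(k - 5)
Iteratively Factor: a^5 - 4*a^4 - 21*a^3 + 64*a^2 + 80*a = (a - 4)*(a^4 - 21*a^2 - 20*a) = a*(a - 4)*(a^3 - 21*a - 20) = a*(a - 5)*(a - 4)*(a^2 + 5*a + 4) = a*(a - 5)*(a - 4)*(a + 1)*(a + 4)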